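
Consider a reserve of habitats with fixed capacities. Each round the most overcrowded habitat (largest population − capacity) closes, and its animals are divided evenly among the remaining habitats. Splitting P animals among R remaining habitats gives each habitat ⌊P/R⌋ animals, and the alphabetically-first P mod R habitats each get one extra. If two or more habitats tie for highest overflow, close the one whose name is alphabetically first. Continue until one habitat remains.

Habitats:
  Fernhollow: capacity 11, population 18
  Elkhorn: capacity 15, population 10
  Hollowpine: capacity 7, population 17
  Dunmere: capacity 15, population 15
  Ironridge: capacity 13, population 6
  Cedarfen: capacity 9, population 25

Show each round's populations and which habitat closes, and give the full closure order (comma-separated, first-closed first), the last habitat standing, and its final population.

Closure order: Cedarfen, Hollowpine, Fernhollow, Dunmere, Elkhorn
Last habitat: Ironridge with 91 animals

Round 1: Cedarfen=25 Dunmere=15 Elkhorn=10 Fernhollow=18 Hollowpine=17 Ironridge=6 → close Cedarfen (overflow 16)
  25÷5 = 5 each, +1 to first 0
Round 2: Dunmere=20 Elkhorn=15 Fernhollow=23 Hollowpine=22 Ironridge=11 → close Hollowpine (overflow 15)
  22÷4 = 5 each, +1 to first 2
Round 3: Dunmere=26 Elkhorn=21 Fernhollow=28 Ironridge=16 → close Fernhollow (overflow 17)
  28÷3 = 9 each, +1 to first 1
Round 4: Dunmere=36 Elkhorn=30 Ironridge=25 → close Dunmere (overflow 21)
  36÷2 = 18 each, +1 to first 0
Round 5: Elkhorn=48 Ironridge=43 → close Elkhorn (overflow 33)
  48÷1 = 48 each, +1 to first 0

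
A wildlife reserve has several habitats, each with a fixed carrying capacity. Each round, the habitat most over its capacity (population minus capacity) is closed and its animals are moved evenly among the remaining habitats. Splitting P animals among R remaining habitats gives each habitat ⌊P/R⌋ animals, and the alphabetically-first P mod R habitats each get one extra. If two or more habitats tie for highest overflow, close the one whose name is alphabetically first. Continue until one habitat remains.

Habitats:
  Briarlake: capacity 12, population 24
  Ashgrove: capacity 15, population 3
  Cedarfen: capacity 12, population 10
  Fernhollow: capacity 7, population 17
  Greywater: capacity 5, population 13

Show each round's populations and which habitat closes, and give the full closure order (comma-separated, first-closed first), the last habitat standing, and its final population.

Closure order: Briarlake, Fernhollow, Greywater, Cedarfen
Last habitat: Ashgrove with 67 animals

Round 1: Ashgrove=3 Briarlake=24 Cedarfen=10 Fernhollow=17 Greywater=13 → close Briarlake (overflow 12)
  24÷4 = 6 each, +1 to first 0
Round 2: Ashgrove=9 Cedarfen=16 Fernhollow=23 Greywater=19 → close Fernhollow (overflow 16)
  23÷3 = 7 each, +1 to first 2
Round 3: Ashgrove=17 Cedarfen=24 Greywater=26 → close Greywater (overflow 21)
  26÷2 = 13 each, +1 to first 0
Round 4: Ashgrove=30 Cedarfen=37 → close Cedarfen (overflow 25)
  37÷1 = 37 each, +1 to first 0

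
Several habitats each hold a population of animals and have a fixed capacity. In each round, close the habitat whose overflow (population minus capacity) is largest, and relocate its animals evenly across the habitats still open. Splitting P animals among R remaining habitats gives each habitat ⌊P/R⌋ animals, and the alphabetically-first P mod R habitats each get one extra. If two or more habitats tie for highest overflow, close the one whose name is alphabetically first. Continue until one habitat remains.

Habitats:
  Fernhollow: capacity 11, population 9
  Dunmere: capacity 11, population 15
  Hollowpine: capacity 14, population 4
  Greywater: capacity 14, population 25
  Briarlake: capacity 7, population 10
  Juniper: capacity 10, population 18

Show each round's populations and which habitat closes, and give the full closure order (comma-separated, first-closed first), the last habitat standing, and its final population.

Round 1: Briarlake=10 Dunmere=15 Fernhollow=9 Greywater=25 Hollowpine=4 Juniper=18 → close Greywater (overflow 11)
  25÷5 = 5 each, +1 to first 0
Round 2: Briarlake=15 Dunmere=20 Fernhollow=14 Hollowpine=9 Juniper=23 → close Juniper (overflow 13)
  23÷4 = 5 each, +1 to first 3
Round 3: Briarlake=21 Dunmere=26 Fernhollow=20 Hollowpine=14 → close Dunmere (overflow 15)
  26÷3 = 8 each, +1 to first 2
Round 4: Briarlake=30 Fernhollow=29 Hollowpine=22 → close Briarlake (overflow 23)
  30÷2 = 15 each, +1 to first 0
Round 5: Fernhollow=44 Hollowpine=37 → close Fernhollow (overflow 33)
  44÷1 = 44 each, +1 to first 0

Closure order: Greywater, Juniper, Dunmere, Briarlake, Fernhollow
Last habitat: Hollowpine with 81 animals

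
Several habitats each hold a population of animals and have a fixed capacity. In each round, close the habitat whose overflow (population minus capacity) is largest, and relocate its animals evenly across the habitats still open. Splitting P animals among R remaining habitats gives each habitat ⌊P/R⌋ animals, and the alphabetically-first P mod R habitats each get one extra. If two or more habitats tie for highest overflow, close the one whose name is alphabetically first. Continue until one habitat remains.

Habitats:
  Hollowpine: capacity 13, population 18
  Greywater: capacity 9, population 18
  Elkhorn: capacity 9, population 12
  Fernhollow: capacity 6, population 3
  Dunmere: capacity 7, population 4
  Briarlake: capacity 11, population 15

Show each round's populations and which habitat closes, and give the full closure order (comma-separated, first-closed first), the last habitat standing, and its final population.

Round 1: Briarlake=15 Dunmere=4 Elkhorn=12 Fernhollow=3 Greywater=18 Hollowpine=18 → close Greywater (overflow 9)
  18÷5 = 3 each, +1 to first 3
Round 2: Briarlake=19 Dunmere=8 Elkhorn=16 Fernhollow=6 Hollowpine=21 → close Briarlake (overflow 8)
  19÷4 = 4 each, +1 to first 3
Round 3: Dunmere=13 Elkhorn=21 Fernhollow=11 Hollowpine=25 → close Elkhorn (overflow 12)
  21÷3 = 7 each, +1 to first 0
Round 4: Dunmere=20 Fernhollow=18 Hollowpine=32 → close Hollowpine (overflow 19)
  32÷2 = 16 each, +1 to first 0
Round 5: Dunmere=36 Fernhollow=34 → close Dunmere (overflow 29)
  36÷1 = 36 each, +1 to first 0

Closure order: Greywater, Briarlake, Elkhorn, Hollowpine, Dunmere
Last habitat: Fernhollow with 70 animals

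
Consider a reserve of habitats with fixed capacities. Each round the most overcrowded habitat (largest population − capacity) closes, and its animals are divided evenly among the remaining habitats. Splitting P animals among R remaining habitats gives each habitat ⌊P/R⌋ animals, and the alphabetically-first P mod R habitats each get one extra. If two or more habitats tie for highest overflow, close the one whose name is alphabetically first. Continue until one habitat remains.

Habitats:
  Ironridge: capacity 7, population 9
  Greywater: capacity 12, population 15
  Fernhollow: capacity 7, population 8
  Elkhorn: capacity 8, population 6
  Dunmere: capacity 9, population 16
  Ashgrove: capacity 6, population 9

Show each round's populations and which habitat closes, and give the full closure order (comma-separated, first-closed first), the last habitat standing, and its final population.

Round 1: Ashgrove=9 Dunmere=16 Elkhorn=6 Fernhollow=8 Greywater=15 Ironridge=9 → close Dunmere (overflow 7)
  16÷5 = 3 each, +1 to first 1
Round 2: Ashgrove=13 Elkhorn=9 Fernhollow=11 Greywater=18 Ironridge=12 → close Ashgrove (overflow 7)
  13÷4 = 3 each, +1 to first 1
Round 3: Elkhorn=13 Fernhollow=14 Greywater=21 Ironridge=15 → close Greywater (overflow 9)
  21÷3 = 7 each, +1 to first 0
Round 4: Elkhorn=20 Fernhollow=21 Ironridge=22 → close Ironridge (overflow 15)
  22÷2 = 11 each, +1 to first 0
Round 5: Elkhorn=31 Fernhollow=32 → close Fernhollow (overflow 25)
  32÷1 = 32 each, +1 to first 0

Closure order: Dunmere, Ashgrove, Greywater, Ironridge, Fernhollow
Last habitat: Elkhorn with 63 animals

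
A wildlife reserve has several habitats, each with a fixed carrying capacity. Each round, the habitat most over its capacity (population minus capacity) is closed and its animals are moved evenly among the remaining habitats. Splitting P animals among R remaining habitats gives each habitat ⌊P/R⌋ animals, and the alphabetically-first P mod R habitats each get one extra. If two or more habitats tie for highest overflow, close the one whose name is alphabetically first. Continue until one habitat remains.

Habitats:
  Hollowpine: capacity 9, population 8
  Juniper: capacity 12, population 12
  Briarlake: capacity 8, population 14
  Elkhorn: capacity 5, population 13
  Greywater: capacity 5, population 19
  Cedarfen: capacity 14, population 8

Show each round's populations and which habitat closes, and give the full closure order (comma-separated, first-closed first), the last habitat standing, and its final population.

Closure order: Greywater, Elkhorn, Briarlake, Hollowpine, Juniper
Last habitat: Cedarfen with 74 animals

Round 1: Briarlake=14 Cedarfen=8 Elkhorn=13 Greywater=19 Hollowpine=8 Juniper=12 → close Greywater (overflow 14)
  19÷5 = 3 each, +1 to first 4
Round 2: Briarlake=18 Cedarfen=12 Elkhorn=17 Hollowpine=12 Juniper=15 → close Elkhorn (overflow 12)
  17÷4 = 4 each, +1 to first 1
Round 3: Briarlake=23 Cedarfen=16 Hollowpine=16 Juniper=19 → close Briarlake (overflow 15)
  23÷3 = 7 each, +1 to first 2
Round 4: Cedarfen=24 Hollowpine=24 Juniper=26 → close Hollowpine (overflow 15)
  24÷2 = 12 each, +1 to first 0
Round 5: Cedarfen=36 Juniper=38 → close Juniper (overflow 26)
  38÷1 = 38 each, +1 to first 0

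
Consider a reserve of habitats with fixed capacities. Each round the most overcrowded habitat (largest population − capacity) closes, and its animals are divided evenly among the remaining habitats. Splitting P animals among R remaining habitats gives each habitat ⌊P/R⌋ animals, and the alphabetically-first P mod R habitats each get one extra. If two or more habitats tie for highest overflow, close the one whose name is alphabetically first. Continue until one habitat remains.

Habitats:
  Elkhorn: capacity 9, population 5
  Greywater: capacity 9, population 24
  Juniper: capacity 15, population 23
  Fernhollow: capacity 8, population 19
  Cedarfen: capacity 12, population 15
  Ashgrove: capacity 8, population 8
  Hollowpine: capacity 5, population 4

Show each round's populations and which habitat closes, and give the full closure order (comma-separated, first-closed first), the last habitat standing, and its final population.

Closure order: Greywater, Fernhollow, Juniper, Cedarfen, Ashgrove, Elkhorn
Last habitat: Hollowpine with 98 animals

Round 1: Ashgrove=8 Cedarfen=15 Elkhorn=5 Fernhollow=19 Greywater=24 Hollowpine=4 Juniper=23 → close Greywater (overflow 15)
  24÷6 = 4 each, +1 to first 0
Round 2: Ashgrove=12 Cedarfen=19 Elkhorn=9 Fernhollow=23 Hollowpine=8 Juniper=27 → close Fernhollow (overflow 15)
  23÷5 = 4 each, +1 to first 3
Round 3: Ashgrove=17 Cedarfen=24 Elkhorn=14 Hollowpine=12 Juniper=31 → close Juniper (overflow 16)
  31÷4 = 7 each, +1 to first 3
Round 4: Ashgrove=25 Cedarfen=32 Elkhorn=22 Hollowpine=19 → close Cedarfen (overflow 20)
  32÷3 = 10 each, +1 to first 2
Round 5: Ashgrove=36 Elkhorn=33 Hollowpine=29 → close Ashgrove (overflow 28)
  36÷2 = 18 each, +1 to first 0
Round 6: Elkhorn=51 Hollowpine=47 → close Elkhorn (overflow 42)
  51÷1 = 51 each, +1 to first 0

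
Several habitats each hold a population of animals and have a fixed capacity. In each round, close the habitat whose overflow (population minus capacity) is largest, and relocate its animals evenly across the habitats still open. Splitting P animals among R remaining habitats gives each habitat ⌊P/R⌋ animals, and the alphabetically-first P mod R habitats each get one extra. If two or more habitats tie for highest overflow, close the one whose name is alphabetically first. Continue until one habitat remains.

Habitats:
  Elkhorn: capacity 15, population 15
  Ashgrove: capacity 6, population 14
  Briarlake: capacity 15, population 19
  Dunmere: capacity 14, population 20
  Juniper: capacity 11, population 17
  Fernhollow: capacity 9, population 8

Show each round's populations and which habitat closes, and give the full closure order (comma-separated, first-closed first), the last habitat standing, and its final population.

Closure order: Ashgrove, Dunmere, Briarlake, Juniper, Elkhorn
Last habitat: Fernhollow with 93 animals

Round 1: Ashgrove=14 Briarlake=19 Dunmere=20 Elkhorn=15 Fernhollow=8 Juniper=17 → close Ashgrove (overflow 8)
  14÷5 = 2 each, +1 to first 4
Round 2: Briarlake=22 Dunmere=23 Elkhorn=18 Fernhollow=11 Juniper=19 → close Dunmere (overflow 9)
  23÷4 = 5 each, +1 to first 3
Round 3: Briarlake=28 Elkhorn=24 Fernhollow=17 Juniper=24 → close Briarlake (overflow 13)
  28÷3 = 9 each, +1 to first 1
Round 4: Elkhorn=34 Fernhollow=26 Juniper=33 → close Juniper (overflow 22)
  33÷2 = 16 each, +1 to first 1
Round 5: Elkhorn=51 Fernhollow=42 → close Elkhorn (overflow 36)
  51÷1 = 51 each, +1 to first 0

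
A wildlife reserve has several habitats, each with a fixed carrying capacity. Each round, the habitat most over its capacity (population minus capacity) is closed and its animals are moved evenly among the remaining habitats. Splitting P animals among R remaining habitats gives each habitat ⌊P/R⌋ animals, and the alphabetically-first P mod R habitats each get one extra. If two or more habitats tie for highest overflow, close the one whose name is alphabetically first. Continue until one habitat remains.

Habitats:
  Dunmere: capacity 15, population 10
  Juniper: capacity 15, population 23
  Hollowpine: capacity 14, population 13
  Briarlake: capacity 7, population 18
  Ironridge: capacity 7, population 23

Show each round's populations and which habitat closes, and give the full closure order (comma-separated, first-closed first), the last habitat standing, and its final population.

Closure order: Ironridge, Briarlake, Juniper, Hollowpine
Last habitat: Dunmere with 87 animals

Round 1: Briarlake=18 Dunmere=10 Hollowpine=13 Ironridge=23 Juniper=23 → close Ironridge (overflow 16)
  23÷4 = 5 each, +1 to first 3
Round 2: Briarlake=24 Dunmere=16 Hollowpine=19 Juniper=28 → close Briarlake (overflow 17)
  24÷3 = 8 each, +1 to first 0
Round 3: Dunmere=24 Hollowpine=27 Juniper=36 → close Juniper (overflow 21)
  36÷2 = 18 each, +1 to first 0
Round 4: Dunmere=42 Hollowpine=45 → close Hollowpine (overflow 31)
  45÷1 = 45 each, +1 to first 0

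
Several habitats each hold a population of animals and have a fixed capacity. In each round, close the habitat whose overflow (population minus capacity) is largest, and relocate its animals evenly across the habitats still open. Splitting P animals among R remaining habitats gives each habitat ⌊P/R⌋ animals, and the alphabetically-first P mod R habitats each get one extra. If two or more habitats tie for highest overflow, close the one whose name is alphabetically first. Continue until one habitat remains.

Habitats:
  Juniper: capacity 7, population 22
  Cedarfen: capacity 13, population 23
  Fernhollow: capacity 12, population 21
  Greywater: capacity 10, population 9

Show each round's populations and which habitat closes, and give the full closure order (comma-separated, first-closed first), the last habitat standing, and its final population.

Round 1: Cedarfen=23 Fernhollow=21 Greywater=9 Juniper=22 → close Juniper (overflow 15)
  22÷3 = 7 each, +1 to first 1
Round 2: Cedarfen=31 Fernhollow=28 Greywater=16 → close Cedarfen (overflow 18)
  31÷2 = 15 each, +1 to first 1
Round 3: Fernhollow=44 Greywater=31 → close Fernhollow (overflow 32)
  44÷1 = 44 each, +1 to first 0

Closure order: Juniper, Cedarfen, Fernhollow
Last habitat: Greywater with 75 animals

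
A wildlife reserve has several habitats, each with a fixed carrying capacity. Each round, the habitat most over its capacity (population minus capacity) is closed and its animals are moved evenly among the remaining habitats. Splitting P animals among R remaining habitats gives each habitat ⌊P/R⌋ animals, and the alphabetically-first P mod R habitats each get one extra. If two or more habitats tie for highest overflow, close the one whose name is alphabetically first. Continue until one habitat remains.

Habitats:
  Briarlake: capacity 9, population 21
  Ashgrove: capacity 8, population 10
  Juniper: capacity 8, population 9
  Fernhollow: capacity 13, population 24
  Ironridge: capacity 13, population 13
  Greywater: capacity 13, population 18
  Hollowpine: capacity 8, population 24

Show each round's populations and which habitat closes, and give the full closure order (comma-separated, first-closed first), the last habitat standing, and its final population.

Closure order: Hollowpine, Briarlake, Fernhollow, Greywater, Ashgrove, Ironridge
Last habitat: Juniper with 119 animals

Round 1: Ashgrove=10 Briarlake=21 Fernhollow=24 Greywater=18 Hollowpine=24 Ironridge=13 Juniper=9 → close Hollowpine (overflow 16)
  24÷6 = 4 each, +1 to first 0
Round 2: Ashgrove=14 Briarlake=25 Fernhollow=28 Greywater=22 Ironridge=17 Juniper=13 → close Briarlake (overflow 16)
  25÷5 = 5 each, +1 to first 0
Round 3: Ashgrove=19 Fernhollow=33 Greywater=27 Ironridge=22 Juniper=18 → close Fernhollow (overflow 20)
  33÷4 = 8 each, +1 to first 1
Round 4: Ashgrove=28 Greywater=35 Ironridge=30 Juniper=26 → close Greywater (overflow 22)
  35÷3 = 11 each, +1 to first 2
Round 5: Ashgrove=40 Ironridge=42 Juniper=37 → close Ashgrove (overflow 32)
  40÷2 = 20 each, +1 to first 0
Round 6: Ironridge=62 Juniper=57 → close Ironridge (overflow 49)
  62÷1 = 62 each, +1 to first 0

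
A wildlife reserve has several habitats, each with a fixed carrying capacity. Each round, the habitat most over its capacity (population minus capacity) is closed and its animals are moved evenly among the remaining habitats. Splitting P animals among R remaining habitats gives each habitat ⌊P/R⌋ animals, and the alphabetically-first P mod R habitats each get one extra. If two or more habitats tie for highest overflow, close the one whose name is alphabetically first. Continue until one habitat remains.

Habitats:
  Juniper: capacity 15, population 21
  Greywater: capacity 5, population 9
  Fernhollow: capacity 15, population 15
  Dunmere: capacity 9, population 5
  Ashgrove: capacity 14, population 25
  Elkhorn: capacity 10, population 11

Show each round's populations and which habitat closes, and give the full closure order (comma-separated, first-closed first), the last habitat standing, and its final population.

Closure order: Ashgrove, Juniper, Greywater, Elkhorn, Fernhollow
Last habitat: Dunmere with 86 animals

Round 1: Ashgrove=25 Dunmere=5 Elkhorn=11 Fernhollow=15 Greywater=9 Juniper=21 → close Ashgrove (overflow 11)
  25÷5 = 5 each, +1 to first 0
Round 2: Dunmere=10 Elkhorn=16 Fernhollow=20 Greywater=14 Juniper=26 → close Juniper (overflow 11)
  26÷4 = 6 each, +1 to first 2
Round 3: Dunmere=17 Elkhorn=23 Fernhollow=26 Greywater=20 → close Greywater (overflow 15)
  20÷3 = 6 each, +1 to first 2
Round 4: Dunmere=24 Elkhorn=30 Fernhollow=32 → close Elkhorn (overflow 20)
  30÷2 = 15 each, +1 to first 0
Round 5: Dunmere=39 Fernhollow=47 → close Fernhollow (overflow 32)
  47÷1 = 47 each, +1 to first 0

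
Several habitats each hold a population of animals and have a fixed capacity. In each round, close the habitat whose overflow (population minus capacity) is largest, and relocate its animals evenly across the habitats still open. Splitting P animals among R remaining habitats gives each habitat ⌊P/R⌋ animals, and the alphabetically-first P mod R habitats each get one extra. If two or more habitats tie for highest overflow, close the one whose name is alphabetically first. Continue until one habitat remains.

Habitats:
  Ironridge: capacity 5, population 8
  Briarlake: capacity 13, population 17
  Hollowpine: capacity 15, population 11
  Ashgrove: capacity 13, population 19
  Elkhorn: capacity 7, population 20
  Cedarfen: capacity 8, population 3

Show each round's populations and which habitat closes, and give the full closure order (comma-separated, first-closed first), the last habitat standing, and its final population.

Round 1: Ashgrove=19 Briarlake=17 Cedarfen=3 Elkhorn=20 Hollowpine=11 Ironridge=8 → close Elkhorn (overflow 13)
  20÷5 = 4 each, +1 to first 0
Round 2: Ashgrove=23 Briarlake=21 Cedarfen=7 Hollowpine=15 Ironridge=12 → close Ashgrove (overflow 10)
  23÷4 = 5 each, +1 to first 3
Round 3: Briarlake=27 Cedarfen=13 Hollowpine=21 Ironridge=17 → close Briarlake (overflow 14)
  27÷3 = 9 each, +1 to first 0
Round 4: Cedarfen=22 Hollowpine=30 Ironridge=26 → close Ironridge (overflow 21)
  26÷2 = 13 each, +1 to first 0
Round 5: Cedarfen=35 Hollowpine=43 → close Hollowpine (overflow 28)
  43÷1 = 43 each, +1 to first 0

Closure order: Elkhorn, Ashgrove, Briarlake, Ironridge, Hollowpine
Last habitat: Cedarfen with 78 animals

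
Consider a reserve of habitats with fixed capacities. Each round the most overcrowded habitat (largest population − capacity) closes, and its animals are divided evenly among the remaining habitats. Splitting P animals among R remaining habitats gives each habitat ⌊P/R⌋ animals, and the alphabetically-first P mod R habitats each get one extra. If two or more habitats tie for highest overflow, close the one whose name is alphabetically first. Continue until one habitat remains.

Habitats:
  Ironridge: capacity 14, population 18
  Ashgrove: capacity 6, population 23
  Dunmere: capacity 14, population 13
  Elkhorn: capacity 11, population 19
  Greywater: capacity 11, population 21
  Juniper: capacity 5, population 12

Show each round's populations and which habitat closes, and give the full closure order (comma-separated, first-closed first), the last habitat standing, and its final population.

Round 1: Ashgrove=23 Dunmere=13 Elkhorn=19 Greywater=21 Ironridge=18 Juniper=12 → close Ashgrove (overflow 17)
  23÷5 = 4 each, +1 to first 3
Round 2: Dunmere=18 Elkhorn=24 Greywater=26 Ironridge=22 Juniper=16 → close Greywater (overflow 15)
  26÷4 = 6 each, +1 to first 2
Round 3: Dunmere=25 Elkhorn=31 Ironridge=28 Juniper=22 → close Elkhorn (overflow 20)
  31÷3 = 10 each, +1 to first 1
Round 4: Dunmere=36 Ironridge=38 Juniper=32 → close Juniper (overflow 27)
  32÷2 = 16 each, +1 to first 0
Round 5: Dunmere=52 Ironridge=54 → close Ironridge (overflow 40)
  54÷1 = 54 each, +1 to first 0

Closure order: Ashgrove, Greywater, Elkhorn, Juniper, Ironridge
Last habitat: Dunmere with 106 animals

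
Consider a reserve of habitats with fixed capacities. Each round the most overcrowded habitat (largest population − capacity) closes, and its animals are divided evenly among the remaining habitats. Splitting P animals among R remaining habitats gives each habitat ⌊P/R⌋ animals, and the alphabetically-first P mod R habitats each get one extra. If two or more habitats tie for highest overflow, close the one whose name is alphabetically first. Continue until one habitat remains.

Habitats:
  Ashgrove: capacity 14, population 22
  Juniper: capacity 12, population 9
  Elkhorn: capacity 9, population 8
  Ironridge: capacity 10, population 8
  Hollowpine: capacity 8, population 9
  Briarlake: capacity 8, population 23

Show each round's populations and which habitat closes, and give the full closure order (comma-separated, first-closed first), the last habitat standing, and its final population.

Round 1: Ashgrove=22 Briarlake=23 Elkhorn=8 Hollowpine=9 Ironridge=8 Juniper=9 → close Briarlake (overflow 15)
  23÷5 = 4 each, +1 to first 3
Round 2: Ashgrove=27 Elkhorn=13 Hollowpine=14 Ironridge=12 Juniper=13 → close Ashgrove (overflow 13)
  27÷4 = 6 each, +1 to first 3
Round 3: Elkhorn=20 Hollowpine=21 Ironridge=19 Juniper=19 → close Hollowpine (overflow 13)
  21÷3 = 7 each, +1 to first 0
Round 4: Elkhorn=27 Ironridge=26 Juniper=26 → close Elkhorn (overflow 18)
  27÷2 = 13 each, +1 to first 1
Round 5: Ironridge=40 Juniper=39 → close Ironridge (overflow 30)
  40÷1 = 40 each, +1 to first 0

Closure order: Briarlake, Ashgrove, Hollowpine, Elkhorn, Ironridge
Last habitat: Juniper with 79 animals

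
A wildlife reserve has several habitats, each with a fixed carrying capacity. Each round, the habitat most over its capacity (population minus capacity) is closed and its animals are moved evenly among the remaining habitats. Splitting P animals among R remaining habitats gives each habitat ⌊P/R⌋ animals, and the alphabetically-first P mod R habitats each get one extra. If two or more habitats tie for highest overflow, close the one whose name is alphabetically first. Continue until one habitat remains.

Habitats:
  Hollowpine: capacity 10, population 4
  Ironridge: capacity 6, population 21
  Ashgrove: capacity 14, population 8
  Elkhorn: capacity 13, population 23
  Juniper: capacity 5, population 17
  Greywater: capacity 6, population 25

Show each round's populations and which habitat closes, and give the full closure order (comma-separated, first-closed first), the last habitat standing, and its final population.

Round 1: Ashgrove=8 Elkhorn=23 Greywater=25 Hollowpine=4 Ironridge=21 Juniper=17 → close Greywater (overflow 19)
  25÷5 = 5 each, +1 to first 0
Round 2: Ashgrove=13 Elkhorn=28 Hollowpine=9 Ironridge=26 Juniper=22 → close Ironridge (overflow 20)
  26÷4 = 6 each, +1 to first 2
Round 3: Ashgrove=20 Elkhorn=35 Hollowpine=15 Juniper=28 → close Juniper (overflow 23)
  28÷3 = 9 each, +1 to first 1
Round 4: Ashgrove=30 Elkhorn=44 Hollowpine=24 → close Elkhorn (overflow 31)
  44÷2 = 22 each, +1 to first 0
Round 5: Ashgrove=52 Hollowpine=46 → close Ashgrove (overflow 38)
  52÷1 = 52 each, +1 to first 0

Closure order: Greywater, Ironridge, Juniper, Elkhorn, Ashgrove
Last habitat: Hollowpine with 98 animals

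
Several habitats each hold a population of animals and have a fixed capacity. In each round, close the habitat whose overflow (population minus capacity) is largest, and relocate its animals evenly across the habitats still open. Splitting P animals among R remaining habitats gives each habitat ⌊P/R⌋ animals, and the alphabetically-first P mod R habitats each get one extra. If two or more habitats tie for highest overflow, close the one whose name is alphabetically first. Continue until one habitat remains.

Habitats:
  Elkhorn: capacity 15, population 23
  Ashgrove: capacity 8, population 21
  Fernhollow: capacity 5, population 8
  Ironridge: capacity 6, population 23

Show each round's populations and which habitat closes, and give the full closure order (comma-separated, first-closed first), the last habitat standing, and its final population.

Closure order: Ironridge, Ashgrove, Elkhorn
Last habitat: Fernhollow with 75 animals

Round 1: Ashgrove=21 Elkhorn=23 Fernhollow=8 Ironridge=23 → close Ironridge (overflow 17)
  23÷3 = 7 each, +1 to first 2
Round 2: Ashgrove=29 Elkhorn=31 Fernhollow=15 → close Ashgrove (overflow 21)
  29÷2 = 14 each, +1 to first 1
Round 3: Elkhorn=46 Fernhollow=29 → close Elkhorn (overflow 31)
  46÷1 = 46 each, +1 to first 0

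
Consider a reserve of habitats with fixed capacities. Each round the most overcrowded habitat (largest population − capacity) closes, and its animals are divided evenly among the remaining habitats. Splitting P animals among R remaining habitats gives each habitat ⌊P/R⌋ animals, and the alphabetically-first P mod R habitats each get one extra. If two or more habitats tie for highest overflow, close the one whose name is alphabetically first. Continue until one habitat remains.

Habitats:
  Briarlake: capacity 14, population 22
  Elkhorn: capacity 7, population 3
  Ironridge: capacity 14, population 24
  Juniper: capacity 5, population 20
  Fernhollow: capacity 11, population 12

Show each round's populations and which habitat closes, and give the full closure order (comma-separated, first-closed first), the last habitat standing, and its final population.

Closure order: Juniper, Ironridge, Briarlake, Fernhollow
Last habitat: Elkhorn with 81 animals

Round 1: Briarlake=22 Elkhorn=3 Fernhollow=12 Ironridge=24 Juniper=20 → close Juniper (overflow 15)
  20÷4 = 5 each, +1 to first 0
Round 2: Briarlake=27 Elkhorn=8 Fernhollow=17 Ironridge=29 → close Ironridge (overflow 15)
  29÷3 = 9 each, +1 to first 2
Round 3: Briarlake=37 Elkhorn=18 Fernhollow=26 → close Briarlake (overflow 23)
  37÷2 = 18 each, +1 to first 1
Round 4: Elkhorn=37 Fernhollow=44 → close Fernhollow (overflow 33)
  44÷1 = 44 each, +1 to first 0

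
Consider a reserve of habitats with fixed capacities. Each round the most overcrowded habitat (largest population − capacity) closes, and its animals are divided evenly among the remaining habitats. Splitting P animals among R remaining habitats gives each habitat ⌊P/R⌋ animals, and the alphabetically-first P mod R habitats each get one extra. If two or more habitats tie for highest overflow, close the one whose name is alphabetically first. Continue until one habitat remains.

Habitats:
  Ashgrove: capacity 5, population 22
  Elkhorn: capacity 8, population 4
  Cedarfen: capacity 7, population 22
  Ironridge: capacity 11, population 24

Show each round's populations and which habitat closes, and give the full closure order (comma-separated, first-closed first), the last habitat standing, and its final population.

Round 1: Ashgrove=22 Cedarfen=22 Elkhorn=4 Ironridge=24 → close Ashgrove (overflow 17)
  22÷3 = 7 each, +1 to first 1
Round 2: Cedarfen=30 Elkhorn=11 Ironridge=31 → close Cedarfen (overflow 23)
  30÷2 = 15 each, +1 to first 0
Round 3: Elkhorn=26 Ironridge=46 → close Ironridge (overflow 35)
  46÷1 = 46 each, +1 to first 0

Closure order: Ashgrove, Cedarfen, Ironridge
Last habitat: Elkhorn with 72 animals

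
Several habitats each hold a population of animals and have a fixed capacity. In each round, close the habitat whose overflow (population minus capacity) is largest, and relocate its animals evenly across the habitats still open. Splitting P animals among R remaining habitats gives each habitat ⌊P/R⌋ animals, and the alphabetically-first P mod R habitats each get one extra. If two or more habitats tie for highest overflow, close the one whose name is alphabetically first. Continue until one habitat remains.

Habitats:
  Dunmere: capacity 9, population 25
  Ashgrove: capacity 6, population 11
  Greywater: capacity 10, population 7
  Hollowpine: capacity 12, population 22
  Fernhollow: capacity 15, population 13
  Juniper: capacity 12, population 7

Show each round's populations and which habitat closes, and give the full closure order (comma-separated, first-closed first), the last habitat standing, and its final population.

Closure order: Dunmere, Hollowpine, Ashgrove, Fernhollow, Greywater
Last habitat: Juniper with 85 animals

Round 1: Ashgrove=11 Dunmere=25 Fernhollow=13 Greywater=7 Hollowpine=22 Juniper=7 → close Dunmere (overflow 16)
  25÷5 = 5 each, +1 to first 0
Round 2: Ashgrove=16 Fernhollow=18 Greywater=12 Hollowpine=27 Juniper=12 → close Hollowpine (overflow 15)
  27÷4 = 6 each, +1 to first 3
Round 3: Ashgrove=23 Fernhollow=25 Greywater=19 Juniper=18 → close Ashgrove (overflow 17)
  23÷3 = 7 each, +1 to first 2
Round 4: Fernhollow=33 Greywater=27 Juniper=25 → close Fernhollow (overflow 18)
  33÷2 = 16 each, +1 to first 1
Round 5: Greywater=44 Juniper=41 → close Greywater (overflow 34)
  44÷1 = 44 each, +1 to first 0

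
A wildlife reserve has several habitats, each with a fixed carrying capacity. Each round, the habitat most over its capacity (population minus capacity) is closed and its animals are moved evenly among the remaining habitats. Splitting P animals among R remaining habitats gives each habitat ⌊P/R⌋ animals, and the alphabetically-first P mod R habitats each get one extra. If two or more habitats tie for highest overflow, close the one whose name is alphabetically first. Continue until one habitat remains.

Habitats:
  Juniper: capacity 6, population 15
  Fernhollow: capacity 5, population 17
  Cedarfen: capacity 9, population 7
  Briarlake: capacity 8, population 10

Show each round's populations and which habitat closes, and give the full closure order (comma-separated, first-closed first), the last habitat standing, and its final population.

Round 1: Briarlake=10 Cedarfen=7 Fernhollow=17 Juniper=15 → close Fernhollow (overflow 12)
  17÷3 = 5 each, +1 to first 2
Round 2: Briarlake=16 Cedarfen=13 Juniper=20 → close Juniper (overflow 14)
  20÷2 = 10 each, +1 to first 0
Round 3: Briarlake=26 Cedarfen=23 → close Briarlake (overflow 18)
  26÷1 = 26 each, +1 to first 0

Closure order: Fernhollow, Juniper, Briarlake
Last habitat: Cedarfen with 49 animals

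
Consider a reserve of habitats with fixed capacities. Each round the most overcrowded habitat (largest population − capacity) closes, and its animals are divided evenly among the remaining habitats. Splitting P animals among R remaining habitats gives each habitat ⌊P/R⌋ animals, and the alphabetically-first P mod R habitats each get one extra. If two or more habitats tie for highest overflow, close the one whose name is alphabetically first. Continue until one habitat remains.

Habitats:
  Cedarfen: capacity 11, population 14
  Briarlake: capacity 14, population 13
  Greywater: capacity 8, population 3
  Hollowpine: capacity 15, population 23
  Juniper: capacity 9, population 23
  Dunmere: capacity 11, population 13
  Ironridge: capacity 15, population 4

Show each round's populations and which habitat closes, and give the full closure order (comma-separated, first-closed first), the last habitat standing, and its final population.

Round 1: Briarlake=13 Cedarfen=14 Dunmere=13 Greywater=3 Hollowpine=23 Ironridge=4 Juniper=23 → close Juniper (overflow 14)
  23÷6 = 3 each, +1 to first 5
Round 2: Briarlake=17 Cedarfen=18 Dunmere=17 Greywater=7 Hollowpine=27 Ironridge=7 → close Hollowpine (overflow 12)
  27÷5 = 5 each, +1 to first 2
Round 3: Briarlake=23 Cedarfen=24 Dunmere=22 Greywater=12 Ironridge=12 → close Cedarfen (overflow 13)
  24÷4 = 6 each, +1 to first 0
Round 4: Briarlake=29 Dunmere=28 Greywater=18 Ironridge=18 → close Dunmere (overflow 17)
  28÷3 = 9 each, +1 to first 1
Round 5: Briarlake=39 Greywater=27 Ironridge=27 → close Briarlake (overflow 25)
  39÷2 = 19 each, +1 to first 1
Round 6: Greywater=47 Ironridge=46 → close Greywater (overflow 39)
  47÷1 = 47 each, +1 to first 0

Closure order: Juniper, Hollowpine, Cedarfen, Dunmere, Briarlake, Greywater
Last habitat: Ironridge with 93 animals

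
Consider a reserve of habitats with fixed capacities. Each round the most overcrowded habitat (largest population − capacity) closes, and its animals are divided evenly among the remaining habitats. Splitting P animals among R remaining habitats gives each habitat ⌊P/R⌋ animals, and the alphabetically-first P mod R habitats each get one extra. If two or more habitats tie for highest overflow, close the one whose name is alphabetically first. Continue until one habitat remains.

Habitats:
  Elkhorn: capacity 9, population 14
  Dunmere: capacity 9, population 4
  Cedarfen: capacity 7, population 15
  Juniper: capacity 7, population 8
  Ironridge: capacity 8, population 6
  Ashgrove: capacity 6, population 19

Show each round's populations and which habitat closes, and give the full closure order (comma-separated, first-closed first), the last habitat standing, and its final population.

Closure order: Ashgrove, Cedarfen, Elkhorn, Ironridge, Juniper
Last habitat: Dunmere with 66 animals

Round 1: Ashgrove=19 Cedarfen=15 Dunmere=4 Elkhorn=14 Ironridge=6 Juniper=8 → close Ashgrove (overflow 13)
  19÷5 = 3 each, +1 to first 4
Round 2: Cedarfen=19 Dunmere=8 Elkhorn=18 Ironridge=10 Juniper=11 → close Cedarfen (overflow 12)
  19÷4 = 4 each, +1 to first 3
Round 3: Dunmere=13 Elkhorn=23 Ironridge=15 Juniper=15 → close Elkhorn (overflow 14)
  23÷3 = 7 each, +1 to first 2
Round 4: Dunmere=21 Ironridge=23 Juniper=22 → close Ironridge (overflow 15)
  23÷2 = 11 each, +1 to first 1
Round 5: Dunmere=33 Juniper=33 → close Juniper (overflow 26)
  33÷1 = 33 each, +1 to first 0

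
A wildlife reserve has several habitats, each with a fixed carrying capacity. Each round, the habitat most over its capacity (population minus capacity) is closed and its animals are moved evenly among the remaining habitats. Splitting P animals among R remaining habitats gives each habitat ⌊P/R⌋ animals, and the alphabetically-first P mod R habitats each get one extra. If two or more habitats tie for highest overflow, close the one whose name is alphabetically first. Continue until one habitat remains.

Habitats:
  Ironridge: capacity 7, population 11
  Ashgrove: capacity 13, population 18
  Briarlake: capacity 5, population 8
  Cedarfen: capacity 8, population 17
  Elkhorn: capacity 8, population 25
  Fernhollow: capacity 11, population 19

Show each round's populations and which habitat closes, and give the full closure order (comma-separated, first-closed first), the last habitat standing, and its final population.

Closure order: Elkhorn, Cedarfen, Fernhollow, Ashgrove, Briarlake
Last habitat: Ironridge with 98 animals

Round 1: Ashgrove=18 Briarlake=8 Cedarfen=17 Elkhorn=25 Fernhollow=19 Ironridge=11 → close Elkhorn (overflow 17)
  25÷5 = 5 each, +1 to first 0
Round 2: Ashgrove=23 Briarlake=13 Cedarfen=22 Fernhollow=24 Ironridge=16 → close Cedarfen (overflow 14)
  22÷4 = 5 each, +1 to first 2
Round 3: Ashgrove=29 Briarlake=19 Fernhollow=29 Ironridge=21 → close Fernhollow (overflow 18)
  29÷3 = 9 each, +1 to first 2
Round 4: Ashgrove=39 Briarlake=29 Ironridge=30 → close Ashgrove (overflow 26)
  39÷2 = 19 each, +1 to first 1
Round 5: Briarlake=49 Ironridge=49 → close Briarlake (overflow 44)
  49÷1 = 49 each, +1 to first 0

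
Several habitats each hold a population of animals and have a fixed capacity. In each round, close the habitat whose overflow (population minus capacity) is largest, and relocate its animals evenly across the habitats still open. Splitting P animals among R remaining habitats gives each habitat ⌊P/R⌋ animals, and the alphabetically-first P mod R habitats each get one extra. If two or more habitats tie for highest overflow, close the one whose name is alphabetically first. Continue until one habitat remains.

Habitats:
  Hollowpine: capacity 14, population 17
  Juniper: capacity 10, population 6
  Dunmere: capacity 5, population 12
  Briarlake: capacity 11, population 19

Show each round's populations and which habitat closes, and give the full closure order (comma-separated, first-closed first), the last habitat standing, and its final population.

Round 1: Briarlake=19 Dunmere=12 Hollowpine=17 Juniper=6 → close Briarlake (overflow 8)
  19÷3 = 6 each, +1 to first 1
Round 2: Dunmere=19 Hollowpine=23 Juniper=12 → close Dunmere (overflow 14)
  19÷2 = 9 each, +1 to first 1
Round 3: Hollowpine=33 Juniper=21 → close Hollowpine (overflow 19)
  33÷1 = 33 each, +1 to first 0

Closure order: Briarlake, Dunmere, Hollowpine
Last habitat: Juniper with 54 animals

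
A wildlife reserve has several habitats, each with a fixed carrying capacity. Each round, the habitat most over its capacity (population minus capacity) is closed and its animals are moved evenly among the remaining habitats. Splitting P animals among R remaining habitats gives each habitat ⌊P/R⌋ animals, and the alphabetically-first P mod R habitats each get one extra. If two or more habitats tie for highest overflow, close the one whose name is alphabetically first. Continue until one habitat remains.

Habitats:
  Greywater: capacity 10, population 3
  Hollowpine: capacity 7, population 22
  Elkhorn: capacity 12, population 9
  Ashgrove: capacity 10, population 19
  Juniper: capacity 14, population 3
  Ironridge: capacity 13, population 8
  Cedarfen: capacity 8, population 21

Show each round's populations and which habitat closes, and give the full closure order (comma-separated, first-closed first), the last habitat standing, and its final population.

Round 1: Ashgrove=19 Cedarfen=21 Elkhorn=9 Greywater=3 Hollowpine=22 Ironridge=8 Juniper=3 → close Hollowpine (overflow 15)
  22÷6 = 3 each, +1 to first 4
Round 2: Ashgrove=23 Cedarfen=25 Elkhorn=13 Greywater=7 Ironridge=11 Juniper=6 → close Cedarfen (overflow 17)
  25÷5 = 5 each, +1 to first 0
Round 3: Ashgrove=28 Elkhorn=18 Greywater=12 Ironridge=16 Juniper=11 → close Ashgrove (overflow 18)
  28÷4 = 7 each, +1 to first 0
Round 4: Elkhorn=25 Greywater=19 Ironridge=23 Juniper=18 → close Elkhorn (overflow 13)
  25÷3 = 8 each, +1 to first 1
Round 5: Greywater=28 Ironridge=31 Juniper=26 → close Greywater (overflow 18)
  28÷2 = 14 each, +1 to first 0
Round 6: Ironridge=45 Juniper=40 → close Ironridge (overflow 32)
  45÷1 = 45 each, +1 to first 0

Closure order: Hollowpine, Cedarfen, Ashgrove, Elkhorn, Greywater, Ironridge
Last habitat: Juniper with 85 animals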